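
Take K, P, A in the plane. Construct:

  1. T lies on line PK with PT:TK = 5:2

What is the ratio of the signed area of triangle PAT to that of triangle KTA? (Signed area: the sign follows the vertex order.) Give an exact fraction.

Choose coordinates K = (0, 0), P = (1, 0), A = (0, 1).
1. T lies on line PK with PT:TK = 5:2 ⇒ T = (2/7, 0)
2·[PAT] = 5/7, 2·[KTA] = 2/7
[PAT]:[KTA] = 5/7:2/7 = 5/2

[PAT]:[KTA] = 5/2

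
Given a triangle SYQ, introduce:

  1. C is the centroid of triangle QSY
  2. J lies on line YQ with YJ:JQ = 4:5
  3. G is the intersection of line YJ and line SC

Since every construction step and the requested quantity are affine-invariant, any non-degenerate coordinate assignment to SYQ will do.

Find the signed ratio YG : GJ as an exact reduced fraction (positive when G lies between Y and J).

Work in coordinates with S = (0, 0), Y = (1, 0), Q = (0, 1).
1. C is the centroid of triangle QSY ⇒ C = (1/3, 1/3)
2. J lies on line YQ with YJ:JQ = 4:5 ⇒ J = (5/9, 4/9)
3. G is the intersection of line YJ and line SC ⇒ G = (1/2, 1/2)
G = Y + t·(J−Y) with t = 9/8, so YG:GJ = t:(1−t) = 9/8:-1/8

YG:GJ = -9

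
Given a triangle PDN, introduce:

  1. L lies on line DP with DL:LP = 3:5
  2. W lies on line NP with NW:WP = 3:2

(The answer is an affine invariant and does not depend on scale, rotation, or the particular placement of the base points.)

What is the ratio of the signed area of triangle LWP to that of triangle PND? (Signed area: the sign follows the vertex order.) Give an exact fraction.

[LWP]:[PND] = -1/4

Choose coordinates P = (0, 0), D = (1, 0), N = (0, 1).
1. L lies on line DP with DL:LP = 3:5 ⇒ L = (5/8, 0)
2. W lies on line NP with NW:WP = 3:2 ⇒ W = (0, 2/5)
2·[LWP] = 1/4, 2·[PND] = -1
[LWP]:[PND] = 1/4:-1 = -1/4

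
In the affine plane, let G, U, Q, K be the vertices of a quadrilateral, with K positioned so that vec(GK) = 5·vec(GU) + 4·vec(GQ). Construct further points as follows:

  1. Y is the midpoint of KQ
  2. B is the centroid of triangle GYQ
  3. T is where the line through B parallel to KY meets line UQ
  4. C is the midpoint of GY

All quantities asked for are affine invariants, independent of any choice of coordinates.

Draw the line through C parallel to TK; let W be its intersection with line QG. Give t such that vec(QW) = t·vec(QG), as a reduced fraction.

Work in coordinates with G = (0, 0), U = (1, 0), Q = (0, 1), K = (5, 4).
1. Y is the midpoint of KQ ⇒ Y = (5/2, 5/2)
2. B is the centroid of triangle GYQ ⇒ B = (5/6, 7/6)
3. T is where the line through B parallel to KY meets line UQ ⇒ T = (5/24, 19/24)
4. C is the midpoint of GY ⇒ C = (5/4, 5/4)
through C parallel to TK: direction (115/24, 77/24); meets QG at W = (0, 19/46)
W = Q + t·(G−Q) with t = 27/46

t = 27/46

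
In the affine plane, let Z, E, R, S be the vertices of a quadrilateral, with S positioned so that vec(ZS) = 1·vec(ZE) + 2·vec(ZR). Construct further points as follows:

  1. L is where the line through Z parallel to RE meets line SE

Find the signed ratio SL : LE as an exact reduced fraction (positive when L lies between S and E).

SL:LE = -3

Set Z = (0, 0), E = (1, 0), R = (0, 1), S = (1, 2); any affine frame gives the same invariant.
1. L is where the line through Z parallel to RE meets line SE ⇒ L = (1, -1)
L = S + t·(E−S) with t = 3/2, so SL:LE = t:(1−t) = 3/2:-1/2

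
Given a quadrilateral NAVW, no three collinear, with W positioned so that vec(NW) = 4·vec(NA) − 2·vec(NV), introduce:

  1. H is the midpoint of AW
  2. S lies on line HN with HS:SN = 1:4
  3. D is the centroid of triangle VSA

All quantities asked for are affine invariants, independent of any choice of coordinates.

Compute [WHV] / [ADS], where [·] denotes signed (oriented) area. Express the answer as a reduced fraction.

[WHV]:[ADS] = 15/2

Work in coordinates with N = (0, 0), A = (1, 0), V = (0, 1), W = (4, -2).
1. H is the midpoint of AW ⇒ H = (5/2, -1)
2. S lies on line HN with HS:SN = 1:4 ⇒ S = (2, -4/5)
3. D is the centroid of triangle VSA ⇒ D = (1, 1/15)
2·[WHV] = -1/2, 2·[ADS] = -1/15
[WHV]:[ADS] = -1/2:-1/15 = 15/2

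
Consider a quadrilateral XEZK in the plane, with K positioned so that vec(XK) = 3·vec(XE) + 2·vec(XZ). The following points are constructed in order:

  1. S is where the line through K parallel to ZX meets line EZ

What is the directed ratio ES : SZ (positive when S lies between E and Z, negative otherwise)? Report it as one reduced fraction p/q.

ES:SZ = -2/3

Assign X = (0, 0), E = (1, 0), Z = (0, 1), K = (3, 2) — the answer is frame-independent, so this choice is without loss of generality.
1. S is where the line through K parallel to ZX meets line EZ ⇒ S = (3, -2)
S = E + t·(Z−E) with t = -2, so ES:SZ = t:(1−t) = -2:3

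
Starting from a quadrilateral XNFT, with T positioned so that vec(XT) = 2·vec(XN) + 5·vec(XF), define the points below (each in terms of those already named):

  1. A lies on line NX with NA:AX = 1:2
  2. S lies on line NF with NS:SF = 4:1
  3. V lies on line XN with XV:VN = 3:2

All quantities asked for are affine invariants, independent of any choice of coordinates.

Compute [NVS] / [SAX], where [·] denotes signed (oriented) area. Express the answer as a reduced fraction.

Set X = (0, 0), N = (1, 0), F = (0, 1), T = (2, 5); any affine frame gives the same invariant.
1. A lies on line NX with NA:AX = 1:2 ⇒ A = (2/3, 0)
2. S lies on line NF with NS:SF = 4:1 ⇒ S = (1/5, 4/5)
3. V lies on line XN with XV:VN = 3:2 ⇒ V = (3/5, 0)
2·[NVS] = -8/25, 2·[SAX] = -8/15
[NVS]:[SAX] = -8/25:-8/15 = 3/5

[NVS]:[SAX] = 3/5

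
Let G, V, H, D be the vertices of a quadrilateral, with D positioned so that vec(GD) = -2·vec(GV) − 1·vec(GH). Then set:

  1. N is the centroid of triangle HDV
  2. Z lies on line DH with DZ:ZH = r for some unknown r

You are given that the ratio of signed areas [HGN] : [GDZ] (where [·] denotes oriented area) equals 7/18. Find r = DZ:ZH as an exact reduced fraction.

Work in coordinates with G = (0, 0), V = (1, 0), H = (0, 1), D = (-2, -1).
1. N is the centroid of triangle HDV ⇒ N = (-1/3, 0)
2. With DZ:ZH = r, write λ = r/(r+1) so Z = D + λ·(H−D); Z is affine-linear in λ
Every point depending on Z is an affine combination of Z and λ-independent points, so each such coordinate is linear in λ; the λ² term in each signed area is a multiple of (H−D)×(H−D) = 0, so 2·[HGN] and 2·[GDZ] are each linear in λ. Evaluating at λ=0 and λ=1:
  2·[HGN] = -1/3,   2·[GDZ] = -2·λ
So [HGN]:[GDZ] = (-1/3) / (-2·λ). Setting this equal to 7/18:
  -1/3 = 7/18·(-2·λ)  ⇒  λ = 3/7
Then r = λ/(1−λ) = (3/7)/(4/7) = 3/4. Check: with r = 3/4, Z = (-8/7, -1/7) and [HGN]:[GDZ] = 7/18 as required.

r = 3/4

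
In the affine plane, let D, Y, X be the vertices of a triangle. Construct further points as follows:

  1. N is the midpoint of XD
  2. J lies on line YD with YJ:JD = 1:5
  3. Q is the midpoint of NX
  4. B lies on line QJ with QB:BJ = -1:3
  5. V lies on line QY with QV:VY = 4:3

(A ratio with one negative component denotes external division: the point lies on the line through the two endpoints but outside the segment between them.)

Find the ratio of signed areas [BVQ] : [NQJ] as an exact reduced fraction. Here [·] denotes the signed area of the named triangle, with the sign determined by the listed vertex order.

Choose coordinates D = (0, 0), Y = (1, 0), X = (0, 1).
1. N is the midpoint of XD ⇒ N = (0, 1/2)
2. J lies on line YD with YJ:JD = 1:5 ⇒ J = (5/6, 0)
3. Q is the midpoint of NX ⇒ Q = (0, 3/4)
4. B lies on line QJ with QB:BJ = -1:3 ⇒ B = (-5/12, 9/8)
5. V lies on line QY with QV:VY = 4:3 ⇒ V = (4/7, 9/28)
2·[BVQ] = -1/28, 2·[NQJ] = -5/24
[BVQ]:[NQJ] = -1/28:-5/24 = 6/35

[BVQ]:[NQJ] = 6/35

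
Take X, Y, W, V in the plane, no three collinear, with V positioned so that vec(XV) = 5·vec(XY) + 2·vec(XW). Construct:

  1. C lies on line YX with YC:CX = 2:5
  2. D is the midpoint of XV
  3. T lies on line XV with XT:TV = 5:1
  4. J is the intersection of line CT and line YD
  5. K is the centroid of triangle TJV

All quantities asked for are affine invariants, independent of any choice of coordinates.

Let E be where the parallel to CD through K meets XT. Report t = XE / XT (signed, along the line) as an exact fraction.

t = 73/75

Assign X = (0, 0), Y = (1, 0), W = (0, 1), V = (5, 2) — the answer is frame-independent, so this choice is without loss of generality.
1. C lies on line YX with YC:CX = 2:5 ⇒ C = (5/7, 0)
2. D is the midpoint of XV ⇒ D = (5/2, 1)
3. T lies on line XV with XT:TV = 5:1 ⇒ T = (25/6, 5/3)
4. J is the intersection of line CT and line YD ⇒ J = (7/4, 1/2)
5. K is the centroid of triangle TJV ⇒ K = (131/36, 25/18)
through K parallel to CD: direction (25/14, 1); meets XT at E = (73/18, 73/45)
E = X + t·(T−X) with t = 73/75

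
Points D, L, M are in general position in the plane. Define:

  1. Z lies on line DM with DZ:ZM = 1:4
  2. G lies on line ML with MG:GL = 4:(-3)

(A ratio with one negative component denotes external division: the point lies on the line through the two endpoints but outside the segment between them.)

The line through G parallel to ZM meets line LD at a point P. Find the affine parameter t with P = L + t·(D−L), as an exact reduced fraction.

Choose coordinates D = (0, 0), L = (1, 0), M = (0, 1).
1. Z lies on line DM with DZ:ZM = 1:4 ⇒ Z = (0, 1/5)
2. G lies on line ML with MG:GL = 4:(-3) ⇒ G = (4, -3)
through G parallel to ZM: direction (0, 4/5); meets LD at P = (4, 0)
P = L + t·(D−L) with t = -3

t = -3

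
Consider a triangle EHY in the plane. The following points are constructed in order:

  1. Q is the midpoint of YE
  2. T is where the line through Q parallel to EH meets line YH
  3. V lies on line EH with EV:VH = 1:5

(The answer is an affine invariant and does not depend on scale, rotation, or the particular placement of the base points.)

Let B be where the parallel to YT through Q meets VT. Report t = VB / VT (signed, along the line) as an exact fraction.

Work in coordinates with E = (0, 0), H = (1, 0), Y = (0, 1).
1. Q is the midpoint of YE ⇒ Q = (0, 1/2)
2. T is where the line through Q parallel to EH meets line YH ⇒ T = (1/2, 1/2)
3. V lies on line EH with EV:VH = 1:5 ⇒ V = (1/6, 0)
through Q parallel to YT: direction (1/2, -1/2); meets VT at B = (3/10, 1/5)
B = V + t·(T−V) with t = 2/5

t = 2/5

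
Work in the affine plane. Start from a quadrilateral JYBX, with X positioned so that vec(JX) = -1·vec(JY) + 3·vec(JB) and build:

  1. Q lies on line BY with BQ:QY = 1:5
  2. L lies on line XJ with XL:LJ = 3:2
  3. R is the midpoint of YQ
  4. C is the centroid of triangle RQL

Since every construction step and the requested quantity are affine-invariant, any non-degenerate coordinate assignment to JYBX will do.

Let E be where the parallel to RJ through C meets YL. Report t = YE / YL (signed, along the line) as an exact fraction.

Work in coordinates with J = (0, 0), Y = (1, 0), B = (0, 1), X = (-1, 3).
1. Q lies on line BY with BQ:QY = 1:5 ⇒ Q = (1/6, 5/6)
2. L lies on line XJ with XL:LJ = 3:2 ⇒ L = (-2/5, 6/5)
3. R is the midpoint of YQ ⇒ R = (7/12, 5/12)
4. C is the centroid of triangle RQL ⇒ C = (7/60, 49/60)
through C parallel to RJ: direction (-7/12, -5/12); meets YL at E = (13/165, 304/385)
E = Y + t·(L−Y) with t = 152/231

t = 152/231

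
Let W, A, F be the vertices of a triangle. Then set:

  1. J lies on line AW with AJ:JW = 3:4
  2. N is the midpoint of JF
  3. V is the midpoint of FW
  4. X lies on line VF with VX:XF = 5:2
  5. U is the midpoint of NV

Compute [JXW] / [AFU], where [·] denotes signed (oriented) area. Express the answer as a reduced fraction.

[JXW]:[AFU] = 48/35

Set W = (0, 0), A = (1, 0), F = (0, 1); any affine frame gives the same invariant.
1. J lies on line AW with AJ:JW = 3:4 ⇒ J = (4/7, 0)
2. N is the midpoint of JF ⇒ N = (2/7, 1/2)
3. V is the midpoint of FW ⇒ V = (0, 1/2)
4. X lies on line VF with VX:XF = 5:2 ⇒ X = (0, 6/7)
5. U is the midpoint of NV ⇒ U = (1/7, 1/2)
2·[JXW] = 24/49, 2·[AFU] = 5/14
[JXW]:[AFU] = 24/49:5/14 = 48/35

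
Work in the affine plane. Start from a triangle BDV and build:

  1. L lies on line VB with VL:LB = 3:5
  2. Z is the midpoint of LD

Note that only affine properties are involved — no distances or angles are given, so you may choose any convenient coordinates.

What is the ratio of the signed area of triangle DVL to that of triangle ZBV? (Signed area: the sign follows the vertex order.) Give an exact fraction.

Choose coordinates B = (0, 0), D = (1, 0), V = (0, 1).
1. L lies on line VB with VL:LB = 3:5 ⇒ L = (0, 5/8)
2. Z is the midpoint of LD ⇒ Z = (1/2, 5/16)
2·[DVL] = 3/8, 2·[ZBV] = -1/2
[DVL]:[ZBV] = 3/8:-1/2 = -3/4

[DVL]:[ZBV] = -3/4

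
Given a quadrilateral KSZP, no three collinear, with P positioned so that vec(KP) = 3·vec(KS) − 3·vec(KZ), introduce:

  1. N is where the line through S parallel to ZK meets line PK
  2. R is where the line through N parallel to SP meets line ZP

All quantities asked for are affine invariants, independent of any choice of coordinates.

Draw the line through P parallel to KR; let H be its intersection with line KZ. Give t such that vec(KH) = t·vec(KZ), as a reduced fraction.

Work in coordinates with K = (0, 0), S = (1, 0), Z = (0, 1), P = (3, -3).
1. N is where the line through S parallel to ZK meets line PK ⇒ N = (1, -1)
2. R is where the line through N parallel to SP meets line ZP ⇒ R = (-3, 5)
through P parallel to KR: direction (-3, 5); meets KZ at H = (0, 2)
H = K + t·(Z−K) with t = 2

t = 2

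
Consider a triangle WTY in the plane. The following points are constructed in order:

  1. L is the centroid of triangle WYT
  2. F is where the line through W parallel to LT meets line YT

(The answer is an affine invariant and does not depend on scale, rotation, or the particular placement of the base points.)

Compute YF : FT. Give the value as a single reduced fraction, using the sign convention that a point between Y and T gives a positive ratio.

Choose coordinates W = (0, 0), T = (1, 0), Y = (0, 1).
1. L is the centroid of triangle WYT ⇒ L = (1/3, 1/3)
2. F is where the line through W parallel to LT meets line YT ⇒ F = (2, -1)
F = Y + t·(T−Y) with t = 2, so YF:FT = t:(1−t) = 2:-1

YF:FT = -2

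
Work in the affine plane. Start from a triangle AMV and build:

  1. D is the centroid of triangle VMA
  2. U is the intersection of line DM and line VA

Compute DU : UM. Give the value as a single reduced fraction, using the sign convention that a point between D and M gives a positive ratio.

Work in coordinates with A = (0, 0), M = (1, 0), V = (0, 1).
1. D is the centroid of triangle VMA ⇒ D = (1/3, 1/3)
2. U is the intersection of line DM and line VA ⇒ U = (0, 1/2)
U = D + t·(M−D) with t = -1/2, so DU:UM = t:(1−t) = -1/2:3/2

DU:UM = -1/3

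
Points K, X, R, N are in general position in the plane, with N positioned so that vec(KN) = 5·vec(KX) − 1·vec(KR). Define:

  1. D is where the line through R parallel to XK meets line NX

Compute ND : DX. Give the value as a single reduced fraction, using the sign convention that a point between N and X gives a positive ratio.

ND:DX = -2

Work in coordinates with K = (0, 0), X = (1, 0), R = (0, 1), N = (5, -1).
1. D is where the line through R parallel to XK meets line NX ⇒ D = (-3, 1)
D = N + t·(X−N) with t = 2, so ND:DX = t:(1−t) = 2:-1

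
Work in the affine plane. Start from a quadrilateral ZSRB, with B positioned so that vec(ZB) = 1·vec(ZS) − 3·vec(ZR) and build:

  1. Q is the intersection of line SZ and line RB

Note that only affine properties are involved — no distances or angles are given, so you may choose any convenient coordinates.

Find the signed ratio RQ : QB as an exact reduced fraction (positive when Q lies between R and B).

RQ:QB = 1/3

Assign Z = (0, 0), S = (1, 0), R = (0, 1), B = (1, -3) — the answer is frame-independent, so this choice is without loss of generality.
1. Q is the intersection of line SZ and line RB ⇒ Q = (1/4, 0)
Q = R + t·(B−R) with t = 1/4, so RQ:QB = t:(1−t) = 1/4:3/4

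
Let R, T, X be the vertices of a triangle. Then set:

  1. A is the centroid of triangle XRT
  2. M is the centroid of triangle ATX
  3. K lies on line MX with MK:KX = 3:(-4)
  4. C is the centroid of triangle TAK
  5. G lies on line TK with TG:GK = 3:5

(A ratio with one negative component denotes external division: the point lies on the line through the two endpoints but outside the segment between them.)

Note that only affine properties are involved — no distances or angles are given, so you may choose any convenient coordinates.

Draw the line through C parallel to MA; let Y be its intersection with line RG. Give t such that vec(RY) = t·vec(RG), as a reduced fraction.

Set R = (0, 0), T = (1, 0), X = (0, 1); any affine frame gives the same invariant.
1. A is the centroid of triangle XRT ⇒ A = (1/3, 1/3)
2. M is the centroid of triangle ATX ⇒ M = (4/9, 4/9)
3. K lies on line MX with MK:KX = 3:(-4) ⇒ K = (16/9, -11/9)
4. C is the centroid of triangle TAK ⇒ C = (28/27, -8/27)
5. G lies on line TK with TG:GK = 3:5 ⇒ G = (31/24, -11/24)
through C parallel to MA: direction (-1/9, -1/9); meets RG at Y = (62/63, -22/63)
Y = R + t·(G−R) with t = 16/21

t = 16/21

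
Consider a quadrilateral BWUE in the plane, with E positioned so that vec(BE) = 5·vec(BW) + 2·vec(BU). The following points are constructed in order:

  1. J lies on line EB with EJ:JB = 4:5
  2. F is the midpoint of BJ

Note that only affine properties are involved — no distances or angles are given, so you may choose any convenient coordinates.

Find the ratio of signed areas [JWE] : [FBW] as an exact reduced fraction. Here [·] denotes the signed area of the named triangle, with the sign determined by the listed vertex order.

[JWE]:[FBW] = 8/5

Assign B = (0, 0), W = (1, 0), U = (0, 1), E = (5, 2) — the answer is frame-independent, so this choice is without loss of generality.
1. J lies on line EB with EJ:JB = 4:5 ⇒ J = (25/9, 10/9)
2. F is the midpoint of BJ ⇒ F = (25/18, 5/9)
2·[JWE] = 8/9, 2·[FBW] = 5/9
[JWE]:[FBW] = 8/9:5/9 = 8/5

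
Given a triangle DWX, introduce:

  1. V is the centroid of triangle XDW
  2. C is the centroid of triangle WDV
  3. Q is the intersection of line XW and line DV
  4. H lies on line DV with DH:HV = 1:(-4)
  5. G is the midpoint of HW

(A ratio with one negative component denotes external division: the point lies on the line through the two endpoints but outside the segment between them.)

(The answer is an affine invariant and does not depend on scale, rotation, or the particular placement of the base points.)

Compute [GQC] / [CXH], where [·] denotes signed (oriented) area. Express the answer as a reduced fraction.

[GQC]:[CXH] = 1/64

Choose coordinates D = (0, 0), W = (1, 0), X = (0, 1).
1. V is the centroid of triangle XDW ⇒ V = (1/3, 1/3)
2. C is the centroid of triangle WDV ⇒ C = (4/9, 1/9)
3. Q is the intersection of line XW and line DV ⇒ Q = (1/2, 1/2)
4. H lies on line DV with DH:HV = 1:(-4) ⇒ H = (-1/9, -1/9)
5. G is the midpoint of HW ⇒ G = (4/9, -1/18)
2·[GQC] = 1/108, 2·[CXH] = 16/27
[GQC]:[CXH] = 1/108:16/27 = 1/64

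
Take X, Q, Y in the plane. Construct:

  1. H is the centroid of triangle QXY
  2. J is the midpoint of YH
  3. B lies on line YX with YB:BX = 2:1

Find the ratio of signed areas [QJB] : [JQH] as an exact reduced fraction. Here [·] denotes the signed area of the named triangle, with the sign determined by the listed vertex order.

Work in coordinates with X = (0, 0), Q = (1, 0), Y = (0, 1).
1. H is the centroid of triangle QXY ⇒ H = (1/3, 1/3)
2. J is the midpoint of YH ⇒ J = (1/6, 2/3)
3. B lies on line YX with YB:BX = 2:1 ⇒ B = (0, 1/3)
2·[QJB] = 7/18, 2·[JQH] = -1/6
[QJB]:[JQH] = 7/18:-1/6 = -7/3

[QJB]:[JQH] = -7/3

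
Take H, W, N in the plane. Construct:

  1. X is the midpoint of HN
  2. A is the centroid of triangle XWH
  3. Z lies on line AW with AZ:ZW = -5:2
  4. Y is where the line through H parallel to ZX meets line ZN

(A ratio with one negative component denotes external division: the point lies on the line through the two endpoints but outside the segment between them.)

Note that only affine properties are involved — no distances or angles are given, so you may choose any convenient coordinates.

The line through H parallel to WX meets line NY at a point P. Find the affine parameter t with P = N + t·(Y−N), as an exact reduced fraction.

t = 9/7

Choose coordinates H = (0, 0), W = (1, 0), N = (0, 1).
1. X is the midpoint of HN ⇒ X = (0, 1/2)
2. A is the centroid of triangle XWH ⇒ A = (1/3, 1/6)
3. Z lies on line AW with AZ:ZW = -5:2 ⇒ Z = (13/9, -1/9)
4. Y is where the line through H parallel to ZX meets line ZN ⇒ Y = (26/9, -11/9)
through H parallel to WX: direction (-1, 1/2); meets NY at P = (26/7, -13/7)
P = N + t·(Y−N) with t = 9/7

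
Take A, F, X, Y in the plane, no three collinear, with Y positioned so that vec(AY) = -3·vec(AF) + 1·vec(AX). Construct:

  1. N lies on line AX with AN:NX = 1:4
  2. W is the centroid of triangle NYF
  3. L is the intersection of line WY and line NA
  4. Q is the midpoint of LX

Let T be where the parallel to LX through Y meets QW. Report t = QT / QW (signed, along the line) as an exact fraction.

t = 9/2

Set A = (0, 0), F = (1, 0), X = (0, 1), Y = (-3, 1); any affine frame gives the same invariant.
1. N lies on line AX with AN:NX = 1:4 ⇒ N = (0, 1/5)
2. W is the centroid of triangle NYF ⇒ W = (-2/3, 2/5)
3. L is the intersection of line WY and line NA ⇒ L = (0, 8/35)
4. Q is the midpoint of LX ⇒ Q = (0, 43/70)
through Y parallel to LX: direction (0, 27/35); meets QW at T = (-3, -7/20)
T = Q + t·(W−Q) with t = 9/2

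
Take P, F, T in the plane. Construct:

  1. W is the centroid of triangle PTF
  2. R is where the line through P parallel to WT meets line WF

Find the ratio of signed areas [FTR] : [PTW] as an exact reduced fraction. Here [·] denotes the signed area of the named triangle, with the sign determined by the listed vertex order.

[FTR]:[PTW] = -2

Work in coordinates with P = (0, 0), F = (1, 0), T = (0, 1).
1. W is the centroid of triangle PTF ⇒ W = (1/3, 1/3)
2. R is where the line through P parallel to WT meets line WF ⇒ R = (-1/3, 2/3)
2·[FTR] = 2/3, 2·[PTW] = -1/3
[FTR]:[PTW] = 2/3:-1/3 = -2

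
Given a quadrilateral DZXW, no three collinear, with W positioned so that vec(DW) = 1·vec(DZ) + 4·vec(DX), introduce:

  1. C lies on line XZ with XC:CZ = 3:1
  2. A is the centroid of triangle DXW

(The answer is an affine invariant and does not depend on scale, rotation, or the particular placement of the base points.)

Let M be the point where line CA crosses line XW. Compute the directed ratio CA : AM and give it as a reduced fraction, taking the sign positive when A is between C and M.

Work in coordinates with D = (0, 0), Z = (1, 0), X = (0, 1), W = (1, 4).
1. C lies on line XZ with XC:CZ = 3:1 ⇒ C = (3/4, 1/4)
2. A is the centroid of triangle DXW ⇒ A = (1/3, 5/3)
line CA meets XW at M = (9/32, 59/32)
A = C + t·(M−C) with t = 8/9, so CA:AM = 8/9:1/9

CA:AM = 8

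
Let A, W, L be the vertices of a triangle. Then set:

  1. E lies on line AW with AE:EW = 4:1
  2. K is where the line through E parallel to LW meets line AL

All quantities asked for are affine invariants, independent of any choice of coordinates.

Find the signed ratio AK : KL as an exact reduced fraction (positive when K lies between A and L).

AK:KL = 4

Work in coordinates with A = (0, 0), W = (1, 0), L = (0, 1).
1. E lies on line AW with AE:EW = 4:1 ⇒ E = (4/5, 0)
2. K is where the line through E parallel to LW meets line AL ⇒ K = (0, 4/5)
K = A + t·(L−A) with t = 4/5, so AK:KL = t:(1−t) = 4/5:1/5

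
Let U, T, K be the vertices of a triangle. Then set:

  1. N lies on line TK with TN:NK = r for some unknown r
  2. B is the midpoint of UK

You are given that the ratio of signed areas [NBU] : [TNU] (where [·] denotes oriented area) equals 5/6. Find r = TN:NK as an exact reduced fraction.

r = 3/5

Work in coordinates with U = (0, 0), T = (1, 0), K = (0, 1).
1. With TN:NK = r, write λ = r/(r+1) so N = T + λ·(K−T); N is affine-linear in λ
2. B is the midpoint of UK ⇒ B = (0, 1/2)
Every point depending on N is an affine combination of N and λ-independent points, so each such coordinate is linear in λ; the λ² term in each signed area is a multiple of (K−T)×(K−T) = 0, so 2·[NBU] and 2·[TNU] are each linear in λ. Evaluating at λ=0 and λ=1:
  2·[NBU] = -1/2·λ + 1/2,   2·[TNU] = λ
So [NBU]:[TNU] = (-1/2·λ + 1/2) / (λ). Setting this equal to 5/6:
  -1/2·λ + 1/2 = 5/6·(λ)  ⇒  λ = 3/8
Then r = λ/(1−λ) = (3/8)/(5/8) = 3/5. Check: with r = 3/5, N = (5/8, 3/8) and [NBU]:[TNU] = 5/6 as required.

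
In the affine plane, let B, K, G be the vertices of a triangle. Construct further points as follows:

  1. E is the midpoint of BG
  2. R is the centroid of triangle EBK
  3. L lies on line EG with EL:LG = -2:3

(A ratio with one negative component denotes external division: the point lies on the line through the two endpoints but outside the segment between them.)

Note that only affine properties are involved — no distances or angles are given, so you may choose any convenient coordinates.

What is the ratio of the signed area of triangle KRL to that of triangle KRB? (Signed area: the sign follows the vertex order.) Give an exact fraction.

Work in coordinates with B = (0, 0), K = (1, 0), G = (0, 1).
1. E is the midpoint of BG ⇒ E = (0, 1/2)
2. R is the centroid of triangle EBK ⇒ R = (1/3, 1/6)
3. L lies on line EG with EL:LG = -2:3 ⇒ L = (0, -1/2)
2·[KRL] = 1/2, 2·[KRB] = 1/6
[KRL]:[KRB] = 1/2:1/6 = 3

[KRL]:[KRB] = 3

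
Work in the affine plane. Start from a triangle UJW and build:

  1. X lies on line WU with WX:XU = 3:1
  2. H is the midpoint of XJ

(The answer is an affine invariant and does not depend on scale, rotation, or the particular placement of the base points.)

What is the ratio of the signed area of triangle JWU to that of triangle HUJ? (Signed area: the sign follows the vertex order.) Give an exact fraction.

[JWU]:[HUJ] = 8

Set U = (0, 0), J = (1, 0), W = (0, 1); any affine frame gives the same invariant.
1. X lies on line WU with WX:XU = 3:1 ⇒ X = (0, 1/4)
2. H is the midpoint of XJ ⇒ H = (1/2, 1/8)
2·[JWU] = 1, 2·[HUJ] = 1/8
[JWU]:[HUJ] = 1:1/8 = 8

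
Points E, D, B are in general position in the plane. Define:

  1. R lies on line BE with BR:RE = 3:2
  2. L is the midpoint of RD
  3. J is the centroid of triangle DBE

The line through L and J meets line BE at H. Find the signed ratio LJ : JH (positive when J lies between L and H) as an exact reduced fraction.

Set E = (0, 0), D = (1, 0), B = (0, 1); any affine frame gives the same invariant.
1. R lies on line BE with BR:RE = 3:2 ⇒ R = (0, 2/5)
2. L is the midpoint of RD ⇒ L = (1/2, 1/5)
3. J is the centroid of triangle DBE ⇒ J = (1/3, 1/3)
line LJ meets BE at H = (0, 3/5)
J = L + t·(H−L) with t = 1/3, so LJ:JH = 1/3:2/3

LJ:JH = 1/2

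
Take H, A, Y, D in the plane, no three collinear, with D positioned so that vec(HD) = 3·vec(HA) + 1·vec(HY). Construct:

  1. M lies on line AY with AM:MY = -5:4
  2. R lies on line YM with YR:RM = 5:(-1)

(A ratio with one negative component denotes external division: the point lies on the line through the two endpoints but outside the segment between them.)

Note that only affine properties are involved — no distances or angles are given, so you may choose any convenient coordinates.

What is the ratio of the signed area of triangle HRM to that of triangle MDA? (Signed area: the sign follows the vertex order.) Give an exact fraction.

[HRM]:[MDA] = 1/15

Assign H = (0, 0), A = (1, 0), Y = (0, 1), D = (3, 1) — the answer is frame-independent, so this choice is without loss of generality.
1. M lies on line AY with AM:MY = -5:4 ⇒ M = (-4, 5)
2. R lies on line YM with YR:RM = 5:(-1) ⇒ R = (-5, 6)
2·[HRM] = -1, 2·[MDA] = -15
[HRM]:[MDA] = -1:-15 = 1/15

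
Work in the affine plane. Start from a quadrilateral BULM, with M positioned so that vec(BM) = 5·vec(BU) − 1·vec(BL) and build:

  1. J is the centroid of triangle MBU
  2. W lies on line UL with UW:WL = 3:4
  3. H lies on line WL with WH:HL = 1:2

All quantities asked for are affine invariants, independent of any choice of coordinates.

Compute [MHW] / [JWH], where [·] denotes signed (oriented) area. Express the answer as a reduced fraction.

Choose coordinates B = (0, 0), U = (1, 0), L = (0, 1), M = (5, -1).
1. J is the centroid of triangle MBU ⇒ J = (2, -1/3)
2. W lies on line UL with UW:WL = 3:4 ⇒ W = (4/7, 3/7)
3. H lies on line WL with WH:HL = 1:2 ⇒ H = (8/21, 13/21)
2·[MHW] = 4/7, 2·[JWH] = -8/63
[MHW]:[JWH] = 4/7:-8/63 = -9/2

[MHW]:[JWH] = -9/2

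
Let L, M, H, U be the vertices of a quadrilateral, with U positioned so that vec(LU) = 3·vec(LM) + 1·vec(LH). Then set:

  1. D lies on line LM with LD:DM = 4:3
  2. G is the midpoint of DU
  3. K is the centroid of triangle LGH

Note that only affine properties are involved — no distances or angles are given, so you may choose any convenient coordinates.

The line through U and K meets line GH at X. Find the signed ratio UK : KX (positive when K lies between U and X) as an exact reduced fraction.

Assign L = (0, 0), M = (1, 0), H = (0, 1), U = (3, 1) — the answer is frame-independent, so this choice is without loss of generality.
1. D lies on line LM with LD:DM = 4:3 ⇒ D = (4/7, 0)
2. G is the midpoint of DU ⇒ G = (25/14, 1/2)
3. K is the centroid of triangle LGH ⇒ K = (25/42, 1/2)
line UK meets GH at X = (225/176, 113/176)
K = U + t·(X−U) with t = 88/63, so UK:KX = 88/63:-25/63

UK:KX = -88/25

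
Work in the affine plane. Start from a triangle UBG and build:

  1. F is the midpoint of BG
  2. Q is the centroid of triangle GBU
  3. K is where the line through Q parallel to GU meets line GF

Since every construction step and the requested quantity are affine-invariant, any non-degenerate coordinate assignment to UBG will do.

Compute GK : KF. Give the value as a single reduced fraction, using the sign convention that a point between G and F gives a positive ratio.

Assign U = (0, 0), B = (1, 0), G = (0, 1) — the answer is frame-independent, so this choice is without loss of generality.
1. F is the midpoint of BG ⇒ F = (1/2, 1/2)
2. Q is the centroid of triangle GBU ⇒ Q = (1/3, 1/3)
3. K is where the line through Q parallel to GU meets line GF ⇒ K = (1/3, 2/3)
K = G + t·(F−G) with t = 2/3, so GK:KF = t:(1−t) = 2/3:1/3

GK:KF = 2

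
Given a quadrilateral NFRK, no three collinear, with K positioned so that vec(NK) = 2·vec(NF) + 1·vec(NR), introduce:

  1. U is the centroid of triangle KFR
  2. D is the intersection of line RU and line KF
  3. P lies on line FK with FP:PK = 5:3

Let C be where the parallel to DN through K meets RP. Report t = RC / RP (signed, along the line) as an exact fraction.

Assign N = (0, 0), F = (1, 0), R = (0, 1), K = (2, 1) — the answer is frame-independent, so this choice is without loss of generality.
1. U is the centroid of triangle KFR ⇒ U = (1, 2/3)
2. D is the intersection of line RU and line KF ⇒ D = (3/2, 1/2)
3. P lies on line FK with FP:PK = 5:3 ⇒ P = (13/8, 5/8)
through K parallel to DN: direction (-3/2, -1/2); meets RP at C = (13/11, 8/11)
C = R + t·(P−R) with t = 8/11

t = 8/11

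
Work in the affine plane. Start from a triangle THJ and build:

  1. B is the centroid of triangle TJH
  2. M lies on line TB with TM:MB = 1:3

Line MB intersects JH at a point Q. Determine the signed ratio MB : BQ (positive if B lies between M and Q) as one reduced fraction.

MB:BQ = 3/2

Work in coordinates with T = (0, 0), H = (1, 0), J = (0, 1).
1. B is the centroid of triangle TJH ⇒ B = (1/3, 1/3)
2. M lies on line TB with TM:MB = 1:3 ⇒ M = (1/12, 1/12)
line MB meets JH at Q = (1/2, 1/2)
B = M + t·(Q−M) with t = 3/5, so MB:BQ = 3/5:2/5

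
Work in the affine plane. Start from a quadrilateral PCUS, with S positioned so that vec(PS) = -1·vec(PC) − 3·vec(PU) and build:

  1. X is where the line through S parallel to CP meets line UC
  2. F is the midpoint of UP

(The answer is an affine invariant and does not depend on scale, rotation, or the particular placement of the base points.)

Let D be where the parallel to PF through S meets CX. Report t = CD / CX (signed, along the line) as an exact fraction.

t = -2/3

Assign P = (0, 0), C = (1, 0), U = (0, 1), S = (-1, -3) — the answer is frame-independent, so this choice is without loss of generality.
1. X is where the line through S parallel to CP meets line UC ⇒ X = (4, -3)
2. F is the midpoint of UP ⇒ F = (0, 1/2)
through S parallel to PF: direction (0, 1/2); meets CX at D = (-1, 2)
D = C + t·(X−C) with t = -2/3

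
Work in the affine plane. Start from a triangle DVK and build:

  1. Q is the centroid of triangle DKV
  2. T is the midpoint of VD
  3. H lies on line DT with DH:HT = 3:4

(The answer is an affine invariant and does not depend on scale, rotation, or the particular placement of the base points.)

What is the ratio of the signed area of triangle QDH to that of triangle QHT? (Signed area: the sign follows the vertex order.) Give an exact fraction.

[QDH]:[QHT] = 3/4

Set D = (0, 0), V = (1, 0), K = (0, 1); any affine frame gives the same invariant.
1. Q is the centroid of triangle DKV ⇒ Q = (1/3, 1/3)
2. T is the midpoint of VD ⇒ T = (1/2, 0)
3. H lies on line DT with DH:HT = 3:4 ⇒ H = (3/14, 0)
2·[QDH] = 1/14, 2·[QHT] = 2/21
[QDH]:[QHT] = 1/14:2/21 = 3/4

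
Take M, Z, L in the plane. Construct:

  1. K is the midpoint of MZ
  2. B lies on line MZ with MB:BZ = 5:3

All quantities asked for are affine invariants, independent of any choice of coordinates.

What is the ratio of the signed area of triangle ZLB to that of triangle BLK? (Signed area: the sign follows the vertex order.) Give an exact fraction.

[ZLB]:[BLK] = 3

Choose coordinates M = (0, 0), Z = (1, 0), L = (0, 1).
1. K is the midpoint of MZ ⇒ K = (1/2, 0)
2. B lies on line MZ with MB:BZ = 5:3 ⇒ B = (5/8, 0)
2·[ZLB] = 3/8, 2·[BLK] = 1/8
[ZLB]:[BLK] = 3/8:1/8 = 3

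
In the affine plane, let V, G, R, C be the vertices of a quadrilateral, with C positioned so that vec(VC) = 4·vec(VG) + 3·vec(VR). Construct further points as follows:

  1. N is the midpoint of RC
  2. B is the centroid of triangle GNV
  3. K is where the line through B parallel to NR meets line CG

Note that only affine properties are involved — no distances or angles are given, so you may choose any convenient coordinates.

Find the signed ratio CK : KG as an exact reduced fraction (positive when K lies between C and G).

Assign V = (0, 0), G = (1, 0), R = (0, 1), C = (4, 3) — the answer is frame-independent, so this choice is without loss of generality.
1. N is the midpoint of RC ⇒ N = (2, 2)
2. B is the centroid of triangle GNV ⇒ B = (1, 2/3)
3. K is where the line through B parallel to NR meets line CG ⇒ K = (7/3, 4/3)
K = C + t·(G−C) with t = 5/9, so CK:KG = t:(1−t) = 5/9:4/9

CK:KG = 5/4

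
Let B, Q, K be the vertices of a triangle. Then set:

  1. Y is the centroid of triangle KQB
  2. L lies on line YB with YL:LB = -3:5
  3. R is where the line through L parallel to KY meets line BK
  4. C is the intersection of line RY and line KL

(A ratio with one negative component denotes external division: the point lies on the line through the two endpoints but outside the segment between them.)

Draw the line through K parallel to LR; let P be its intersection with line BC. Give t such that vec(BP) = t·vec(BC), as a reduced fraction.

t = 7/10

Choose coordinates B = (0, 0), Q = (1, 0), K = (0, 1).
1. Y is the centroid of triangle KQB ⇒ Y = (1/3, 1/3)
2. L lies on line YB with YL:LB = -3:5 ⇒ L = (5/6, 5/6)
3. R is where the line through L parallel to KY meets line BK ⇒ R = (0, 5/2)
4. C is the intersection of line RY and line KL ⇒ C = (5/21, 20/21)
through K parallel to LR: direction (-5/6, 5/3); meets BC at P = (1/6, 2/3)
P = B + t·(C−B) with t = 7/10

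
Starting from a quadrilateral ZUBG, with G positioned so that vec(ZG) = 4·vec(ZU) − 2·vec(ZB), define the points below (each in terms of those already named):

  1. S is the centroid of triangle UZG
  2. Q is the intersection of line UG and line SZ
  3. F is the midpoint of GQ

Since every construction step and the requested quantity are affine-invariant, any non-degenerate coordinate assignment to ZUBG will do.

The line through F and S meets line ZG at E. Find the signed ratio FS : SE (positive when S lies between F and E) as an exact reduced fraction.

Assign Z = (0, 0), U = (1, 0), B = (0, 1), G = (4, -2) — the answer is frame-independent, so this choice is without loss of generality.
1. S is the centroid of triangle UZG ⇒ S = (5/3, -2/3)
2. Q is the intersection of line UG and line SZ ⇒ Q = (5/2, -1)
3. F is the midpoint of GQ ⇒ F = (13/4, -3/2)
line FS meets ZG at E = (8, -4)
S = F + t·(E−F) with t = -1/3, so FS:SE = -1/3:4/3

FS:SE = -1/4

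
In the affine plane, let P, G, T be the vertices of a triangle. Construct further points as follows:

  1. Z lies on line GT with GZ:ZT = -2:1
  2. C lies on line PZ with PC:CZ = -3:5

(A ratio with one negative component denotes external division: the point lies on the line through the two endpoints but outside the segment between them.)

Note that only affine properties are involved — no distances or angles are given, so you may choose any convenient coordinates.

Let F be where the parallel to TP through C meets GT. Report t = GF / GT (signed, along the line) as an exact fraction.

Work in coordinates with P = (0, 0), G = (1, 0), T = (0, 1).
1. Z lies on line GT with GZ:ZT = -2:1 ⇒ Z = (-1, 2)
2. C lies on line PZ with PC:CZ = -3:5 ⇒ C = (3/2, -3)
through C parallel to TP: direction (0, -1); meets GT at F = (3/2, -1/2)
F = G + t·(T−G) with t = -1/2

t = -1/2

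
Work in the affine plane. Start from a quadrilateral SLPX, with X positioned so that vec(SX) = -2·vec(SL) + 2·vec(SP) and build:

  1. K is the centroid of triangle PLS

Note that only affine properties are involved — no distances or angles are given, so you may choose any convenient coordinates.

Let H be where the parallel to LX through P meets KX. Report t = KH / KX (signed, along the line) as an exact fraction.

t = 4

Set S = (0, 0), L = (1, 0), P = (0, 1), X = (-2, 2); any affine frame gives the same invariant.
1. K is the centroid of triangle PLS ⇒ K = (1/3, 1/3)
through P parallel to LX: direction (-3, 2); meets KX at H = (-9, 7)
H = K + t·(X−K) with t = 4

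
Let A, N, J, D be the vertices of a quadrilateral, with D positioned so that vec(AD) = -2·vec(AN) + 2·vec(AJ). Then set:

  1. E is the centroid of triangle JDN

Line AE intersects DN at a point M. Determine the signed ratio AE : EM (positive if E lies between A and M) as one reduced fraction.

Assign A = (0, 0), N = (1, 0), J = (0, 1), D = (-2, 2) — the answer is frame-independent, so this choice is without loss of generality.
1. E is the centroid of triangle JDN ⇒ E = (-1/3, 1)
line AE meets DN at M = (-2/7, 6/7)
E = A + t·(M−A) with t = 7/6, so AE:EM = 7/6:-1/6

AE:EM = -7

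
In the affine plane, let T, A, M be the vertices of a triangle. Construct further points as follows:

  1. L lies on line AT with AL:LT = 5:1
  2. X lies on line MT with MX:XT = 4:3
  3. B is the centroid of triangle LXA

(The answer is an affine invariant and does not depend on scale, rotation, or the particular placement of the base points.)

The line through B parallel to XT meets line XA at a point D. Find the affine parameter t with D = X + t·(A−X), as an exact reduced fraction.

t = 7/18

Work in coordinates with T = (0, 0), A = (1, 0), M = (0, 1).
1. L lies on line AT with AL:LT = 5:1 ⇒ L = (1/6, 0)
2. X lies on line MT with MX:XT = 4:3 ⇒ X = (0, 3/7)
3. B is the centroid of triangle LXA ⇒ B = (7/18, 1/7)
through B parallel to XT: direction (0, -3/7); meets XA at D = (7/18, 11/42)
D = X + t·(A−X) with t = 7/18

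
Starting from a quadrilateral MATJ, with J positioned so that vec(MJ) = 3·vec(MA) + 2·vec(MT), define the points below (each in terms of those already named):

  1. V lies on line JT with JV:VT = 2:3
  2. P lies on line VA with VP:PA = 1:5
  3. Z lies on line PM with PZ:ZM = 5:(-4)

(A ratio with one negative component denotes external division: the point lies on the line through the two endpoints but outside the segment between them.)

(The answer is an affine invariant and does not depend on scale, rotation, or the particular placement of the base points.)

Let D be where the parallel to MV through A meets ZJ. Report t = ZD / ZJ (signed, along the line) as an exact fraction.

Choose coordinates M = (0, 0), A = (1, 0), T = (0, 1), J = (3, 2).
1. V lies on line JT with JV:VT = 2:3 ⇒ V = (9/5, 8/5)
2. P lies on line VA with VP:PA = 1:5 ⇒ P = (5/3, 4/3)
3. Z lies on line PM with PZ:ZM = 5:(-4) ⇒ Z = (-20/3, -16/3)
through A parallel to MV: direction (9/5, 8/5); meets ZJ at D = (80/17, 56/17)
D = Z + t·(J−Z) with t = 20/17

t = 20/17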